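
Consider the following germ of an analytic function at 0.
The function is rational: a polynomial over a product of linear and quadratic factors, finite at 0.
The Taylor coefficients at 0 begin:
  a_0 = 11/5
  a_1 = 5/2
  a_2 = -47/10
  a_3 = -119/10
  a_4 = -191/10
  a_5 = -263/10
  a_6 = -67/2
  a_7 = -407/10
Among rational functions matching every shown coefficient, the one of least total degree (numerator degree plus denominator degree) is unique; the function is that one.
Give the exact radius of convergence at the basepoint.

The radius of convergence is 1.

No rational of total degree below 4 reproduces all 8 coefficients; solving the [2/2] Pade equations on them gives f(j) = (-15*j**2/2 - 19*j/10 + 11/5)/(j - 1)**2, whose expansion matches every shown term.
Denominator factor (j - 1)^2: pole of order 2 at 1, modulus 1.
The radius of convergence is the smallest modulus among the singular points: 1.


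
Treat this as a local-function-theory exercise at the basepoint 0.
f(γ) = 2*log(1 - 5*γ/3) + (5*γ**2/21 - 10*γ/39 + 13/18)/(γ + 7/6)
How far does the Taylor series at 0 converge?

Denominator factor (γ + 7/6): pole of order 1 at -7/6, modulus 7/6.
Branch term (2)*log(1 - γ/(3/5)): its argument vanishes at γ = 3/5, a logarithmic branch point, modulus 3/5.
The radius of convergence is the smallest modulus among the singular points: 3/5.

The radius of convergence is 3/5.


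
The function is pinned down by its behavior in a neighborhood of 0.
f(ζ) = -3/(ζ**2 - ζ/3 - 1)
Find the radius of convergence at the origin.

Denominator factor (ζ**2 - ζ/3 - 1): discriminant 37/9, real irrational roots 1/6 + (1/6)*sqrt(37) and 1/6 - (1/6)*sqrt(37); poles of order 1, moduli 1/6 + (1/6)*sqrt(37) and -1/6 + (1/6)*sqrt(37).
The radius of convergence is the smallest modulus among the singular points: -1/6 + (1/6)*sqrt(37).

The radius of convergence is -1/6 + (1/6)*sqrt(37).


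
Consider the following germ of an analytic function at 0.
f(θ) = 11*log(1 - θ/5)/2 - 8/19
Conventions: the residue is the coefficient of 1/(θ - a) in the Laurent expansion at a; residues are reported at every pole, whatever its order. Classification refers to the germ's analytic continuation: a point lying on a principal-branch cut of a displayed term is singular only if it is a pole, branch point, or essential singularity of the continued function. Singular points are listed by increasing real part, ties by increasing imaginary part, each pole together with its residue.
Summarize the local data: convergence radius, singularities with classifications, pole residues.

Radius of convergence at 0: 5.
At 5: a logarithmic branch point.

Branch term (11/2)*log(1 - θ/(5)): its argument vanishes at θ = 5, a logarithmic branch point, modulus 5.
The radius of convergence is the smallest modulus among the singular points: 5.


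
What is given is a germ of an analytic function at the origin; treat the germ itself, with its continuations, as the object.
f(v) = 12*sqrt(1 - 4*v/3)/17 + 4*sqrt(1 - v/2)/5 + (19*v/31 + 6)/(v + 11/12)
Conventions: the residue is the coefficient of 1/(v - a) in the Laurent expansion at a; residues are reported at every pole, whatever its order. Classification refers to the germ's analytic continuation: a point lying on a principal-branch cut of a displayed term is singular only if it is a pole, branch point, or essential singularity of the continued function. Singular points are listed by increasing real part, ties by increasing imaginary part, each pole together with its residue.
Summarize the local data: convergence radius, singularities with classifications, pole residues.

Denominator factor (v + 11/12): pole of order 1 at -11/12, modulus 11/12.
Branch term (4/5)*sqrt(1 - v/(2)): its argument vanishes at v = 2, a square-root branch point, modulus 2.
Branch term (12/17)*sqrt(1 - v/(3/4)): its argument vanishes at v = 3/4, a square-root branch point, modulus 3/4.
The radius of convergence is the smallest modulus among the singular points: 3/4.
The branch terms are analytic at -11/12 and contribute nothing to the residue; only the rational part matters.
At the order-1 pole -11/12 set g(v) = (v - (-11/12))*(rational part) = 19*v/31 + 6.
Simple pole: residue = g(a) at a = -11/12, which is 2023/372.
List the singular points by increasing real part (a conjugate pair: the negative imaginary part first).

Radius of convergence at 0: 3/4.
At -11/12: a pole of order 1; residue 2023/372.
At 3/4: an algebraic (square-root) branch point.
At 2: an algebraic (square-root) branch point.


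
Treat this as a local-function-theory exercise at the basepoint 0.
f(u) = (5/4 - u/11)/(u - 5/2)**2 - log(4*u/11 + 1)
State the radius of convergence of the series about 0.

The radius of convergence is 5/2.

Denominator factor (u - 5/2)^2: pole of order 2 at 5/2, modulus 5/2.
Branch term (-1)*log(1 - u/(-11/4)): its argument vanishes at u = -11/4, a logarithmic branch point, modulus 11/4.
The radius of convergence is the smallest modulus among the singular points: 5/2.


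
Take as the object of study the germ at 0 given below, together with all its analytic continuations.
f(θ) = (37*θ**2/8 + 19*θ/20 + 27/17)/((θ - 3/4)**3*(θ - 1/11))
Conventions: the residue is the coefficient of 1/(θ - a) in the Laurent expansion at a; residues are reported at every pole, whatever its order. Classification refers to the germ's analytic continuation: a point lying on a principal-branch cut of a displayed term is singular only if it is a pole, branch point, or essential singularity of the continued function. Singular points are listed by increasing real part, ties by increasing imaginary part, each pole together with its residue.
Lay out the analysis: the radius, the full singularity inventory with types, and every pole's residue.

Radius of convergence at 0: 1/11.
At 1/11: a pole of order 1; residue -12401928/2073065.
At 3/4: a pole of order 3; residue 12401928/2073065.

Denominator factor (θ - 1/11): pole of order 1 at 1/11, modulus 1/11.
Denominator factor (θ - 3/4)^3: pole of order 3 at 3/4, modulus 3/4.
The radius of convergence is the smallest modulus among the singular points: 1/11.
At the order-1 pole 1/11 set g(θ) = (θ - (1/11))*f(θ) = (37*θ**2/8 + 19*θ/20 + 27/17)/(θ - 3/4)**3.
Simple pole: residue = g(a) at a = 1/11, which is -12401928/2073065.
At the order-3 pole 3/4 set g(θ) = (θ - (3/4))^3*f(θ) = (37*θ**2/8 + 19*θ/20 + 27/17)/(θ - 1/11).
Order-3 pole: residue = g''(a)/2; g''(3/4) = 24803856/2073065, so the residue is 12401928/2073065.
List the singular points by increasing real part (a conjugate pair: the negative imaginary part first).


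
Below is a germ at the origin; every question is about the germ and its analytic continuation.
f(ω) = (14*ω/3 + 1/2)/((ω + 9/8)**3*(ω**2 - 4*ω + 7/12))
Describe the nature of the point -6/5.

The point is a regular point.

Denominator factors: ω**2 - 4*ω + 7/12 = 2047/300 at ω = -6/5; ω + 9/8 = -3/40 at ω = -6/5 — none vanishes.
So the germ continues analytically to -6/5.


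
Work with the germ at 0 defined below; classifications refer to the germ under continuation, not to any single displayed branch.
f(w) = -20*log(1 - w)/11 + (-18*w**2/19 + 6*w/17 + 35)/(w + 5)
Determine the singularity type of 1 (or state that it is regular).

The point is a logarithmic branch point.

The term (-20/11)*log(1 - w/(1)) has argument 1 - 1/(1) = 0 at 1: a logarithmic (infinitely-sheeted) branch point; the remaining terms are analytic or single-valued there.


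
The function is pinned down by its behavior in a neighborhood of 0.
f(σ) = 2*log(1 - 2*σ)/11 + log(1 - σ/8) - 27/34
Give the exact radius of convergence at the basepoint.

Branch term (2/11)*log(1 - σ/(1/2)): its argument vanishes at σ = 1/2, a logarithmic branch point, modulus 1/2.
Branch term (1)*log(1 - σ/(8)): its argument vanishes at σ = 8, a logarithmic branch point, modulus 8.
The radius of convergence is the smallest modulus among the singular points: 1/2.

The radius of convergence is 1/2.


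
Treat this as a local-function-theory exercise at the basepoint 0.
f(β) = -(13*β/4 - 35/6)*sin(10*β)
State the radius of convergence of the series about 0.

The factor -sin(10*β) is entire and contributes no finite singular point.
The polynomial part has no poles.
No finite singular points: the Taylor series at 0 converges everywhere.

The radius of convergence is infinite.


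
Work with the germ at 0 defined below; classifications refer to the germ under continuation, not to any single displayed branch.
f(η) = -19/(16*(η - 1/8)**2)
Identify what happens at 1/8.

The point is a pole of order 2.

The denominator factor η - 1/8 vanishes at 1/8 and appears to the power 2; the numerator there equals -19/16, nonzero, and no other factor vanishes.
Hence a pole whose order is the multiplicity, 2.


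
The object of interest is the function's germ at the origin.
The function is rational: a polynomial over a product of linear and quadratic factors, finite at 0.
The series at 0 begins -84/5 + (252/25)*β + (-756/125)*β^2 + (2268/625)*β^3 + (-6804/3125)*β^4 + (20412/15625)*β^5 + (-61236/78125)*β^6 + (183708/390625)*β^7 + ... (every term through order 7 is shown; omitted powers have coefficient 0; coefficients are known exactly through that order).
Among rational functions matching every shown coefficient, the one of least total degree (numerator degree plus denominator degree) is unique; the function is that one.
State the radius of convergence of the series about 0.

The radius of convergence is 5/3.

No rational of total degree below 1 reproduces all 8 coefficients; solving the [0/1] Pade equations on them gives f(β) = -28/(β + 5/3), whose expansion matches every shown term.
Denominator factor (β + 5/3): pole of order 1 at -5/3, modulus 5/3.
The radius of convergence is the smallest modulus among the singular points: 5/3.


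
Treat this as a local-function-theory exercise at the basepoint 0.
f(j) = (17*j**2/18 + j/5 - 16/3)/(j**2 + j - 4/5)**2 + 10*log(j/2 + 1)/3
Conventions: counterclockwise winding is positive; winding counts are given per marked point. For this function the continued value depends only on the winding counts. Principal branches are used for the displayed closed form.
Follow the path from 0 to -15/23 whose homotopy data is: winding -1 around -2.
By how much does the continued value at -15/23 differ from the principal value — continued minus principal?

Continued minus principal equals -(20/3)*pi*i.

The rational part is single-valued and drops out of the difference; each branch term changes only by its own monodromy.
(10/3)*log(1 - j/(-2)): each positive loop around -2 adds 2*pi*i to the log, so winding -1 contributes (10/3)*(-1)*2*pi*i = -(20/3)*pi*i.
Summing the contributions at j = -15/23 gives -(20/3)*pi*i.


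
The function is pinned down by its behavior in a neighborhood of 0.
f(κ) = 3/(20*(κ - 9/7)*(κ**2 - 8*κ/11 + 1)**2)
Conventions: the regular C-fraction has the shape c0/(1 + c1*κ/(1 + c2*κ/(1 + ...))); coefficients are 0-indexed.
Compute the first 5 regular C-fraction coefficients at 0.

Taylor coefficients (expand at 0): a_0 = -7/60, a_1 = -1547/5940, a_2 = -90769/588060, a_3 = 12198067/58217940, a_4 = 1124659417/2881788030.
c0 = a_0 = -7/60. Peel one level at a time: if S = 1 + c*κ/S' with S'(0) = 1, then c is the κ-coefficient of S and S' = c*κ/(S - 1).
S_1 = c0/f = 1 + (-221/99)*κ + (3986/1089)*κ^2 + ...; c1 = -221/99.
S_2 = c1*κ/(S_1 - 1) = 1 + (3986/2431)*κ + (6830290/5909761)*κ^2 + ...; c2 = 3986/2431.
S_3 = c2*κ/(S_2 - 1) = 1 + (-3415145/4844983)*κ + (2315785/7944098)*κ^2 + ...; c3 = -3415145/4844983.
S_4 = c3*κ/(S_3 - 1) = 1 + (1125934667/2722553594)*κ + ...; c4 = 1125934667/2722553594.

The regular C-fraction coefficients are [-7/60, -221/99, 3986/2431, -3415145/4844983, 1125934667/2722553594].


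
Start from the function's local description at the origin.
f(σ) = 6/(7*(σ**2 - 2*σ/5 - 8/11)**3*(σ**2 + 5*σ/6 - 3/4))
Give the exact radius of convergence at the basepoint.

Denominator factor (σ**2 + 5*σ/6 - 3/4): discriminant 133/36, real irrational roots -5/12 + (1/12)*sqrt(133) and -5/12 - (1/12)*sqrt(133); poles of order 1, moduli -5/12 + (1/12)*sqrt(133) and 5/12 + (1/12)*sqrt(133).
Denominator factor (σ**2 - 2*σ/5 - 8/11)^3: discriminant 844/275, real irrational roots 1/5 + (1/55)*sqrt(2321) and 1/5 - (1/55)*sqrt(2321); poles of order 3, moduli 1/5 + (1/55)*sqrt(2321) and -1/5 + (1/55)*sqrt(2321).
The radius of convergence is the smallest modulus among the singular points: -5/12 + (1/12)*sqrt(133).

The radius of convergence is -5/12 + (1/12)*sqrt(133).


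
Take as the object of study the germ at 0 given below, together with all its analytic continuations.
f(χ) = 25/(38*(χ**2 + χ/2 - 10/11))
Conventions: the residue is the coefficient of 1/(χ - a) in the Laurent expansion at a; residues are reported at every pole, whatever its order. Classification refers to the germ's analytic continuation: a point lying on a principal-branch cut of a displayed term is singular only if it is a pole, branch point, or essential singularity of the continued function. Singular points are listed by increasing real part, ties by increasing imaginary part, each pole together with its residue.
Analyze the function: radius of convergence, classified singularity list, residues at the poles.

Denominator factor (χ**2 + χ/2 - 10/11): discriminant 171/44, real irrational roots -1/4 + (3/44)*sqrt(209) and -1/4 - (3/44)*sqrt(209); poles of order 1, moduli -1/4 + (3/44)*sqrt(209) and 1/4 + (3/44)*sqrt(209).
The radius of convergence is the smallest modulus among the singular points: -1/4 + (3/44)*sqrt(209).
The factor χ**2 + χ/2 - 10/11 splits as (χ - a)(χ - a') with a = -1/4 - (3/44)*sqrt(209), a' = -1/4 + (3/44)*sqrt(209). At the order-1 pole a set g(χ) = (χ - a)*f(χ) = [25/38] / (χ - a').
Simple pole: residue = g(a) at a = -1/4 - (3/44)*sqrt(209), which is -(25/1083)*sqrt(209).
The factor χ**2 + χ/2 - 10/11 splits as (χ - a)(χ - a') with a = -1/4 + (3/44)*sqrt(209), a' = -1/4 - (3/44)*sqrt(209). At the order-1 pole a set g(χ) = (χ - a)*f(χ) = [25/38] / (χ - a').
Simple pole: residue = g(a) at a = -1/4 + (3/44)*sqrt(209), which is (25/1083)*sqrt(209).
List the singular points by increasing real part (a conjugate pair: the negative imaginary part first).

Radius of convergence at 0: -1/4 + (3/44)*sqrt(209).
At -1/4 - (3/44)*sqrt(209): a pole of order 1; residue -(25/1083)*sqrt(209).
At -1/4 + (3/44)*sqrt(209): a pole of order 1; residue (25/1083)*sqrt(209).


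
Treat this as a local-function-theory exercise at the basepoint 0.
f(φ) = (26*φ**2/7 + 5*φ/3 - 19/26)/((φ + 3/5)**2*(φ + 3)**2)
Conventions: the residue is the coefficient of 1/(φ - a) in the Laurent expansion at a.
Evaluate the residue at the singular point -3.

The residue is 67225/157248.

At the order-2 pole -3 set g(φ) = (φ - (-3))^2*f(φ) = (26*φ**2/7 + 5*φ/3 - 19/26)/(φ + 3/5)**2.
Order-2 pole: residue = g'(a); g'(-3) = 67225/157248, so the residue is 67225/157248.


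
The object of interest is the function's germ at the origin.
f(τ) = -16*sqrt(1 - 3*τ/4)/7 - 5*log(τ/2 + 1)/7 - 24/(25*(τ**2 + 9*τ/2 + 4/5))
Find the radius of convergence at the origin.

Denominator factor (τ**2 + 9*τ/2 + 4/5): discriminant 341/20, real irrational roots -9/4 + (1/20)*sqrt(1705) and -9/4 - (1/20)*sqrt(1705); poles of order 1, moduli 9/4 - (1/20)*sqrt(1705) and 9/4 + (1/20)*sqrt(1705).
Branch term (-16/7)*sqrt(1 - τ/(4/3)): its argument vanishes at τ = 4/3, a square-root branch point, modulus 4/3.
Branch term (-5/7)*log(1 - τ/(-2)): its argument vanishes at τ = -2, a logarithmic branch point, modulus 2.
The radius of convergence is the smallest modulus among the singular points: 9/4 - (1/20)*sqrt(1705).

The radius of convergence is 9/4 - (1/20)*sqrt(1705).


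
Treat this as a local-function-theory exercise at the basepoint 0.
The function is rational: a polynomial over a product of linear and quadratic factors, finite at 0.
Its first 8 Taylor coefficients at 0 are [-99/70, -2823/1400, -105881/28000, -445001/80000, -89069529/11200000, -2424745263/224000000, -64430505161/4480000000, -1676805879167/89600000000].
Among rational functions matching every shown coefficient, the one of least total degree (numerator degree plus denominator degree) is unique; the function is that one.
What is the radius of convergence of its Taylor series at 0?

No rational of total degree below 5 reproduces all 8 coefficients; solving the [2/3] Pade equations on them gives f(ξ) = (-13*ξ**2/14 + 12*ξ/11 - 18/7)/((ξ - 10/11)*(ξ**2 + 3*ξ/2 - 2)), whose expansion matches every shown term.
Denominator factor (ξ**2 + 3*ξ/2 - 2): discriminant 41/4, real irrational roots -3/4 + (1/4)*sqrt(41) and -3/4 - (1/4)*sqrt(41); poles of order 1, moduli -3/4 + (1/4)*sqrt(41) and 3/4 + (1/4)*sqrt(41).
Denominator factor (ξ - 10/11): pole of order 1 at 10/11, modulus 10/11.
The radius of convergence is the smallest modulus among the singular points: -3/4 + (1/4)*sqrt(41).

The radius of convergence is -3/4 + (1/4)*sqrt(41).


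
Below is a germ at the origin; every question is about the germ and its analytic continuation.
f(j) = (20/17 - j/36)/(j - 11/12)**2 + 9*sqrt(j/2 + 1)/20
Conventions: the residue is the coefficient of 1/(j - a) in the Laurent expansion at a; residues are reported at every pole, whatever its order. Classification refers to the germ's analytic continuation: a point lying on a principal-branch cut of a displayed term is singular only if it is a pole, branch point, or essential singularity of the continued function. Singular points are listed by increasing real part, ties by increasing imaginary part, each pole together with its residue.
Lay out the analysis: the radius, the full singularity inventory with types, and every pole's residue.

Denominator factor (j - 11/12)^2: pole of order 2 at 11/12, modulus 11/12.
Branch term (9/20)*sqrt(1 - j/(-2)): its argument vanishes at j = -2, a square-root branch point, modulus 2.
The radius of convergence is the smallest modulus among the singular points: 11/12.
The branch term is analytic at 11/12 and contributes nothing to the residue; only the rational part matters.
At the order-2 pole 11/12 set g(j) = (j - (11/12))^2*(rational part) = 20/17 - j/36.
Order-2 pole: residue = g'(a); g'(11/12) = -1/36, so the residue is -1/36.
List the singular points by increasing real part (a conjugate pair: the negative imaginary part first).

Radius of convergence at 0: 11/12.
At -2: an algebraic (square-root) branch point.
At 11/12: a pole of order 2; residue -1/36.


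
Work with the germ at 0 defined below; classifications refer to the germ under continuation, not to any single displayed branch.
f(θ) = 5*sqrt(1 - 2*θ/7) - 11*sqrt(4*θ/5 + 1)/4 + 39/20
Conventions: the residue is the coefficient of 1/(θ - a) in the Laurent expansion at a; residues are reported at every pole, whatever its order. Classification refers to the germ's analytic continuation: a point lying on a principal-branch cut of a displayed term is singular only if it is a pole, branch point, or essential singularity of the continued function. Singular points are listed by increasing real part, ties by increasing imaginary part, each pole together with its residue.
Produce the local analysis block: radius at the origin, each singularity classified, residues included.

Radius of convergence at 0: 5/4.
At -5/4: an algebraic (square-root) branch point.
At 7/2: an algebraic (square-root) branch point.

Branch term (-11/4)*sqrt(1 - θ/(-5/4)): its argument vanishes at θ = -5/4, a square-root branch point, modulus 5/4.
Branch term (5)*sqrt(1 - θ/(7/2)): its argument vanishes at θ = 7/2, a square-root branch point, modulus 7/2.
The radius of convergence is the smallest modulus among the singular points: 5/4.
List the singular points by increasing real part (a conjugate pair: the negative imaginary part first).


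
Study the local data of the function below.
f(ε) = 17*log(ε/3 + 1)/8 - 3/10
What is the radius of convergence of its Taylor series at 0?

Branch term (17/8)*log(1 - ε/(-3)): its argument vanishes at ε = -3, a logarithmic branch point, modulus 3.
The radius of convergence is the smallest modulus among the singular points: 3.

The radius of convergence is 3.


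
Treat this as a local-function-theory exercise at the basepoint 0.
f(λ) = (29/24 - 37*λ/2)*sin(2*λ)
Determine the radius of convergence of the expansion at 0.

The factor sin(2*λ) is entire and contributes no finite singular point.
The polynomial part has no poles.
No finite singular points: the Taylor series at 0 converges everywhere.

The radius of convergence is infinite.


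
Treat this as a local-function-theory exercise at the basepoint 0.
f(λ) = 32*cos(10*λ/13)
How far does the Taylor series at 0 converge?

The factor cos(10*λ/13) is entire and contributes no finite singular point.
The polynomial part has no poles.
No finite singular points: the Taylor series at 0 converges everywhere.

The radius of convergence is infinite.


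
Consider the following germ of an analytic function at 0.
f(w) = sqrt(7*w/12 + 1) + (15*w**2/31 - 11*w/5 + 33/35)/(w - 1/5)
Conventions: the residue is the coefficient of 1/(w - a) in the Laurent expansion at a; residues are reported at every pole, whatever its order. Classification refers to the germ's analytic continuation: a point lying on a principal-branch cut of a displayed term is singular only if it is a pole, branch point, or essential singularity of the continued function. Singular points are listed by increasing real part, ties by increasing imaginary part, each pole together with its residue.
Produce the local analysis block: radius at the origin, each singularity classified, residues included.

Radius of convergence at 0: 1/5.
At -12/7: an algebraic (square-root) branch point.
At 1/5: a pole of order 1; residue 2833/5425.

Denominator factor (w - 1/5): pole of order 1 at 1/5, modulus 1/5.
Branch term (1)*sqrt(1 - w/(-12/7)): its argument vanishes at w = -12/7, a square-root branch point, modulus 12/7.
The radius of convergence is the smallest modulus among the singular points: 1/5.
The branch term is analytic at 1/5 and contributes nothing to the residue; only the rational part matters.
At the order-1 pole 1/5 set g(w) = (w - (1/5))*(rational part) = 15*w**2/31 - 11*w/5 + 33/35.
Simple pole: residue = g(a) at a = 1/5, which is 2833/5425.
List the singular points by increasing real part (a conjugate pair: the negative imaginary part first).


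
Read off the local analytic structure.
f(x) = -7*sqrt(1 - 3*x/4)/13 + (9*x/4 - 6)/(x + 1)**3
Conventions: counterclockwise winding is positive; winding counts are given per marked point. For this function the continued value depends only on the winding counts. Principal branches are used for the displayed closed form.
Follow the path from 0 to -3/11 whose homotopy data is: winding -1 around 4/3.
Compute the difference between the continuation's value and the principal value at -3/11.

Continued minus principal equals (7/143)*sqrt(583).

The rational part is single-valued and drops out of the difference; each branch term changes only by its own monodromy.
(-7/13)*sqrt(1 - x/(4/3)): winding -1 is odd, the square root flips sign, contributing -2*(-7/13)*sqrt(1 - (-3/11)/(4/3)) = -2*(-7/13)*sqrt(53/44) = (7/143)*sqrt(583).
Summing the contributions at x = -3/11 gives (7/143)*sqrt(583).


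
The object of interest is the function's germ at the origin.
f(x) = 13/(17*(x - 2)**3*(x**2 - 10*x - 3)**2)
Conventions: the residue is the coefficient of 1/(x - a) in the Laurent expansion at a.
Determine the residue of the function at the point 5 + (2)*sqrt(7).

The residue is -949/2215457 + (553761/3473836576)*sqrt(7).

The factor x**2 - 10*x - 3 splits as (x - a)(x - a') with a = 5 + (2)*sqrt(7), a' = 5 - (2)*sqrt(7). At the order-2 pole a set g(x) = (x - a)^2*f(x) = [13/(17*(x - 2)**3)] / (x - a')^2.
Order-2 pole: residue = g'(a); g'(5 + (2)*sqrt(7)) = -949/2215457 + (553761/3473836576)*sqrt(7), so the residue is -949/2215457 + (553761/3473836576)*sqrt(7).


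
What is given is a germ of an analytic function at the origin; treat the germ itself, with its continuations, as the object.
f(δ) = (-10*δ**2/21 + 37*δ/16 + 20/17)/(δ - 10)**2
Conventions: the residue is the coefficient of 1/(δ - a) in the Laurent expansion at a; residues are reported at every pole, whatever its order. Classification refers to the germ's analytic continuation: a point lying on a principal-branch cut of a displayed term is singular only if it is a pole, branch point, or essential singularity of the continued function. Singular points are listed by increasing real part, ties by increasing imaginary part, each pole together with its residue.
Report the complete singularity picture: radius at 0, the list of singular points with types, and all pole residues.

Denominator factor (δ - 10)^2: pole of order 2 at 10, modulus 10.
The radius of convergence is the smallest modulus among the singular points: 10.
At the order-2 pole 10 set g(δ) = (δ - (10))^2*f(δ) = -10*δ**2/21 + 37*δ/16 + 20/17.
Order-2 pole: residue = g'(a); g'(10) = -2423/336, so the residue is -2423/336.

Radius of convergence at 0: 10.
At 10: a pole of order 2; residue -2423/336.


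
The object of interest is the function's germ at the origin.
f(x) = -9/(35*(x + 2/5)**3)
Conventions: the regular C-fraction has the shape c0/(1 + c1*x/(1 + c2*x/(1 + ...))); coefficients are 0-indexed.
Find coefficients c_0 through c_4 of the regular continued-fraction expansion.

The regular C-fraction coefficients are [-225/56, 15/2, -5/2, 5/3, -5/12].

Taylor coefficients (expand at 0): a_0 = -225/56, a_1 = 3375/112, a_2 = -16875/112, a_3 = 140625/224, a_4 = -2109375/896.
c0 = a_0 = -225/56. Peel one level at a time: if S = 1 + c*x/S' with S'(0) = 1, then c is the x-coefficient of S and S' = c*x/(S - 1).
S_1 = c0/f = 1 + (15/2)*x + (75/4)*x^2 + ...; c1 = 15/2.
S_2 = c1*x/(S_1 - 1) = 1 + (-5/2)*x + (25/6)*x^2 + ...; c2 = -5/2.
S_3 = c2*x/(S_2 - 1) = 1 + (5/3)*x + (25/36)*x^2 + ...; c3 = 5/3.
S_4 = c3*x/(S_3 - 1) = 1 + (-5/12)*x + ...; c4 = -5/12.


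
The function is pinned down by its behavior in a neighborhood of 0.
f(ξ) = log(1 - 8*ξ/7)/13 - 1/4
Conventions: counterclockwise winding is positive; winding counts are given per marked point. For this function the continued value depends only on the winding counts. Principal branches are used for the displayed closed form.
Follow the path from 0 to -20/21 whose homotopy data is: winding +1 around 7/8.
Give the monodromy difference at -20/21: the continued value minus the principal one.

The rational part is single-valued and drops out of the difference; each branch term changes only by its own monodromy.
(1/13)*log(1 - ξ/(7/8)): each positive loop around 7/8 adds 2*pi*i to the log, so winding +1 contributes (1/13)*(1)*2*pi*i = (2/13)*pi*i.
Summing the contributions at ξ = -20/21 gives (2/13)*pi*i.

Continued minus principal equals (2/13)*pi*i.


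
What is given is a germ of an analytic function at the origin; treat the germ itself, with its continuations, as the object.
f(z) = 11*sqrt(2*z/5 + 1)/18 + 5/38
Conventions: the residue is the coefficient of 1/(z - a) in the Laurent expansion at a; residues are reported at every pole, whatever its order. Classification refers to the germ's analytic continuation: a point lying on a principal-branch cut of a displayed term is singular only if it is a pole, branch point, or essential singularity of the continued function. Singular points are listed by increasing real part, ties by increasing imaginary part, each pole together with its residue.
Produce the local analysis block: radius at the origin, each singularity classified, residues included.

Branch term (11/18)*sqrt(1 - z/(-5/2)): its argument vanishes at z = -5/2, a square-root branch point, modulus 5/2.
The radius of convergence is the smallest modulus among the singular points: 5/2.

Radius of convergence at 0: 5/2.
At -5/2: an algebraic (square-root) branch point.


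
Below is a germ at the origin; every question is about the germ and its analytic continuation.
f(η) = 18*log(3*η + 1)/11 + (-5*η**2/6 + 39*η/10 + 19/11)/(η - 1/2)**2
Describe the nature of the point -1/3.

The point is a logarithmic branch point.

The term (18/11)*log(1 - η/(-1/3)) has argument 1 - -1/3/(-1/3) = 0 at -1/3: a logarithmic (infinitely-sheeted) branch point; the remaining terms are analytic or single-valued there.


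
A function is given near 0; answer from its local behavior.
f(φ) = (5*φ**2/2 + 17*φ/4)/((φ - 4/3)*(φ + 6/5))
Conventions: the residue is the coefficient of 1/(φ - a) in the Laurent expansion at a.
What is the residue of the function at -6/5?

At the order-1 pole -6/5 set g(φ) = (φ - (-6/5))*f(φ) = (5*φ**2/2 + 17*φ/4)/(φ - 4/3).
Simple pole: residue = g(a) at a = -6/5, which is 45/76.

The residue is 45/76.


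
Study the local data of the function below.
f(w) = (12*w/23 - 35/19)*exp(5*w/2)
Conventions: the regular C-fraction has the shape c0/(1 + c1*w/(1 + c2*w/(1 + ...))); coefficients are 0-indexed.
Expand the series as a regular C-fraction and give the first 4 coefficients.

Taylor coefficients (expand at 0): a_0 = -35/19, a_1 = -3569/874, a_2 = -15565/3496, a_3 = -66425/20976.
c0 = a_0 = -35/19. Peel one level at a time: if S = 1 + c*w/S' with S'(0) = 1, then c is the w-coefficient of S and S' = c*w/(S - 1).
S_1 = c0/f = 1 + (-3569/1610)*w + (12945697/5184200)*w^2 + ...; c1 = -3569/1610.
S_2 = c1*w/(S_1 - 1) = 1 + (12945697/11492180)*w + (252666025/611412528)*w^2 + ...; c2 = 12945697/11492180.
S_3 = c2*w/(S_2 - 1) = 1 + (-203396150125/554438311116)*w + ...; c3 = -203396150125/554438311116.

The regular C-fraction coefficients are [-35/19, -3569/1610, 12945697/11492180, -203396150125/554438311116].


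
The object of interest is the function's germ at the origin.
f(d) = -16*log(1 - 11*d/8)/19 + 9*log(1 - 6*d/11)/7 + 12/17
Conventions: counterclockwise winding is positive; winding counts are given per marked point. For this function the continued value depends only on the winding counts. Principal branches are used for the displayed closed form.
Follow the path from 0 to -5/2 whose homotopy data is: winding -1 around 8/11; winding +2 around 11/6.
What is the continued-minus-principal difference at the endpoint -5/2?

The rational part is single-valued and drops out of the difference; each branch term changes only by its own monodromy.
(-16/19)*log(1 - d/(8/11)): each positive loop around 8/11 adds 2*pi*i to the log, so winding -1 contributes (-16/19)*(-1)*2*pi*i = (32/19)*pi*i.
(9/7)*log(1 - d/(11/6)): each positive loop around 11/6 adds 2*pi*i to the log, so winding +2 contributes (9/7)*(2)*2*pi*i = (36/7)*pi*i.
Summing the contributions at d = -5/2 gives (908/133)*pi*i.

Continued minus principal equals (908/133)*pi*i.


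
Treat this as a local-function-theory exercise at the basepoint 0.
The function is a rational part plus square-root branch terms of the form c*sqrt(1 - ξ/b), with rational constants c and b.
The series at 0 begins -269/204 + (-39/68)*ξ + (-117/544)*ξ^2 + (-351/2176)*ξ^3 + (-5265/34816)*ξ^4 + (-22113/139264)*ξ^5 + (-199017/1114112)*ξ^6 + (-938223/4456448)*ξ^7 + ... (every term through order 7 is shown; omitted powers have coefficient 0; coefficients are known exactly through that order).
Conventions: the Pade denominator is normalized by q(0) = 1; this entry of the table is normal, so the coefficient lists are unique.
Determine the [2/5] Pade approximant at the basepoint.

Taylor coefficients needed (read off): a_0 = -269/204, a_1 = -39/68, a_2 = -117/544, a_3 = -351/2176, a_4 = -5265/34816, a_5 = -22113/139264, a_6 = -199017/1114112, a_7 = -938223/4456448.
Write the denominator as Q(ξ) = 1 + q1*ξ + q2*ξ^2 + q3*ξ^3 + q4*ξ^4 + q5*ξ^5. Requiring Q*f - P = O(ξ^8) with deg P <= 2 kills the coefficients of ξ^3..ξ^7 in Q*f:
  ξ^3: a_3 + q1*a_2 + q2*a_1 + q3*a_0 = 0, i.e. -351/2176 + (-117/544)*q1 + (-39/68)*q2 + (-269/204)*q3 = 0.
  ξ^4: a_4 + q1*a_3 + q2*a_2 + q3*a_1 + q4*a_0 = 0, i.e. -5265/34816 + (-351/2176)*q1 + (-117/544)*q2 + (-39/68)*q3 + (-269/204)*q4 = 0.
  ξ^5: a_5 + q1*a_4 + q2*a_3 + q3*a_2 + q4*a_1 + q5*a_0 = 0, i.e. -22113/139264 + (-5265/34816)*q1 + (-351/2176)*q2 + (-117/544)*q3 + (-39/68)*q4 + (-269/204)*q5 = 0.
  ξ^6: a_6 + q1*a_5 + q2*a_4 + q3*a_3 + q4*a_2 + q5*a_1 = 0, i.e. -199017/1114112 + (-22113/139264)*q1 + (-5265/34816)*q2 + (-351/2176)*q3 + (-117/544)*q4 + (-39/68)*q5 = 0.
  ξ^7: a_7 + q1*a_6 + q2*a_5 + q3*a_4 + q4*a_3 + q5*a_2 = 0, i.e. -938223/4456448 + (-199017/1114112)*q1 + (-22113/139264)*q2 + (-5265/34816)*q3 + (-351/2176)*q4 + (-117/544)*q5 = 0.
Solving this linear system: q1 = -4928805/7376822, q2 = -773357085/826204064, q3 = 162668493/413102032, q4 = -681418413/13219265024, q5 = 1528460037/52877060096.
The numerator is Q*f truncated at degree 2: P0 = a_0 = -269/204; P1 = a_1 + q1*a_0 = 154253457/501623896; P2 = a_2 + q1*a_1 + q2*a_0 = 78790137759/56181876352.

The Pade approximant has numerator coefficients [-269/204, 154253457/501623896, 78790137759/56181876352]; denominator coefficients [1, -4928805/7376822, -773357085/826204064, 162668493/413102032, -681418413/13219265024, 1528460037/52877060096].


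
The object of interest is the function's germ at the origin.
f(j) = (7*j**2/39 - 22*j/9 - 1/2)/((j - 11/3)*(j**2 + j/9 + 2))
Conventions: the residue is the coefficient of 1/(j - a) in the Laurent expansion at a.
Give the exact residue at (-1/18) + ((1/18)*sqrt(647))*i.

The residue is (1603/5136) + ((84667/43198896)*sqrt(647))*i.


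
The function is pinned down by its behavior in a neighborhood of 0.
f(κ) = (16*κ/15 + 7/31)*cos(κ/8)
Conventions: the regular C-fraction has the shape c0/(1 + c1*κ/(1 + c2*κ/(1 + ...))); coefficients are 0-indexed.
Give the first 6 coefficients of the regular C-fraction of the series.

Taylor coefficients (expand at 0): a_0 = 7/31, a_1 = 16/15, a_2 = -7/3968, a_3 = -1/120, a_4 = 7/3047424, a_5 = 1/92160.
c0 = a_0 = 7/31. Peel one level at a time: if S = 1 + c*κ/S' with S'(0) = 1, then c is the κ-coefficient of S and S' = c*κ/(S - 1).
S_1 = c0/f = 1 + (-496/105)*κ + (31501073/1411200)*κ^2 + ...; c1 = -496/105.
S_2 = c1*κ/(S_1 - 1) = 1 + (31501073/6666240)*κ + (31501073/4030726144)*κ^2 + ...; c2 = 31501073/6666240.
S_3 = c2*κ/(S_2 - 1) = 1 + (-105/63488)*κ + (-18375/8064274688)*κ^2 + ...; c3 = -105/63488.
S_4 = c3*κ/(S_3 - 1) = 1 + (-43400/31501073)*κ + (-19368769257920/2976952800453987)*κ^2 + ...; c4 = -43400/31501073.
S_5 = c4*κ/(S_4 - 1) = 1 + (-15619975208/3307612665)*κ + ...; c5 = -15619975208/3307612665.

The regular C-fraction coefficients are [7/31, -496/105, 31501073/6666240, -105/63488, -43400/31501073, -15619975208/3307612665].


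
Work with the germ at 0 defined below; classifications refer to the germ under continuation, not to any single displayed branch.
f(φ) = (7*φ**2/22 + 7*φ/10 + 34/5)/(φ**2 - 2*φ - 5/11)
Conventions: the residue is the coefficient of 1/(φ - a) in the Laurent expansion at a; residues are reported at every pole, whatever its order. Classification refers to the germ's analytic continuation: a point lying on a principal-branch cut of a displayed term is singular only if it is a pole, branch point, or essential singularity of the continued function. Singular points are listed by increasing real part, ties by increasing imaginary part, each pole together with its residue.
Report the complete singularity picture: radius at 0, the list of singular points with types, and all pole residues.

Denominator factor (φ**2 - 2*φ - 5/11): discriminant 64/11, real irrational roots 1 + (4/11)*sqrt(11) and 1 - (4/11)*sqrt(11); poles of order 1, moduli 1 + (4/11)*sqrt(11) and -1 + (4/11)*sqrt(11).
The radius of convergence is the smallest modulus among the singular points: -1 + (4/11)*sqrt(11).
The factor φ**2 - 2*φ - 5/11 splits as (φ - a)(φ - a') with a = 1 - (4/11)*sqrt(11), a' = 1 + (4/11)*sqrt(11). At the order-1 pole a set g(φ) = (φ - a)*f(φ) = [7*φ**2/22 + 7*φ/10 + 34/5] / (φ - a').
Simple pole: residue = g(a) at a = 1 - (4/11)*sqrt(11), which is 147/220 - (501/484)*sqrt(11).
The factor φ**2 - 2*φ - 5/11 splits as (φ - a)(φ - a') with a = 1 + (4/11)*sqrt(11), a' = 1 - (4/11)*sqrt(11). At the order-1 pole a set g(φ) = (φ - a)*f(φ) = [7*φ**2/22 + 7*φ/10 + 34/5] / (φ - a').
Simple pole: residue = g(a) at a = 1 + (4/11)*sqrt(11), which is 147/220 + (501/484)*sqrt(11).
List the singular points by increasing real part (a conjugate pair: the negative imaginary part first).

Radius of convergence at 0: -1 + (4/11)*sqrt(11).
At 1 - (4/11)*sqrt(11): a pole of order 1; residue 147/220 - (501/484)*sqrt(11).
At 1 + (4/11)*sqrt(11): a pole of order 1; residue 147/220 + (501/484)*sqrt(11).


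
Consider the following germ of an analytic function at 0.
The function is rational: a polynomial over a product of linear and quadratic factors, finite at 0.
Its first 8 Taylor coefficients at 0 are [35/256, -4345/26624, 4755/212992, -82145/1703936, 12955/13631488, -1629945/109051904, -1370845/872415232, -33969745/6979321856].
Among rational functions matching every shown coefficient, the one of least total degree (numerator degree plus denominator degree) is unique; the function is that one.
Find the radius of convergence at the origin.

No rational of total degree below 3 reproduces all 8 coefficients; solving the [1/2] Pade equations on them gives f(y) = (15*y/26 - 7/16)/((y - 8/5)*(y + 2)), whose expansion matches every shown term.
Denominator factor (y - 8/5): pole of order 1 at 8/5, modulus 8/5.
Denominator factor (y + 2): pole of order 1 at -2, modulus 2.
The radius of convergence is the smallest modulus among the singular points: 8/5.

The radius of convergence is 8/5.


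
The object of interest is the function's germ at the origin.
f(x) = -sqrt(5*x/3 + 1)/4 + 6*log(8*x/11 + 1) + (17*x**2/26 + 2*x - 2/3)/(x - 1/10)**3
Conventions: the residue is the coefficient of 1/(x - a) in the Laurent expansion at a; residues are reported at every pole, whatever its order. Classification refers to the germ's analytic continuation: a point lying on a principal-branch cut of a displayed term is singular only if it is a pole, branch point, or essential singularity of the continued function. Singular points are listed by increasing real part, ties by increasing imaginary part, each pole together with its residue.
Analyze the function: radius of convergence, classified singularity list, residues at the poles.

Denominator factor (x - 1/10)^3: pole of order 3 at 1/10, modulus 1/10.
Branch term (-1/4)*sqrt(1 - x/(-3/5)): its argument vanishes at x = -3/5, a square-root branch point, modulus 3/5.
Branch term (6)*log(1 - x/(-11/8)): its argument vanishes at x = -11/8, a logarithmic branch point, modulus 11/8.
The radius of convergence is the smallest modulus among the singular points: 1/10.
The branch terms are analytic at 1/10 and contribute nothing to the residue; only the rational part matters.
At the order-3 pole 1/10 set g(x) = (x - (1/10))^3*(rational part) = 17*x**2/26 + 2*x - 2/3.
Order-3 pole: residue = g''(a)/2; g''(1/10) = 17/13, so the residue is 17/26.
List the singular points by increasing real part (a conjugate pair: the negative imaginary part first).

Radius of convergence at 0: 1/10.
At -11/8: a logarithmic branch point.
At -3/5: an algebraic (square-root) branch point.
At 1/10: a pole of order 3; residue 17/26.


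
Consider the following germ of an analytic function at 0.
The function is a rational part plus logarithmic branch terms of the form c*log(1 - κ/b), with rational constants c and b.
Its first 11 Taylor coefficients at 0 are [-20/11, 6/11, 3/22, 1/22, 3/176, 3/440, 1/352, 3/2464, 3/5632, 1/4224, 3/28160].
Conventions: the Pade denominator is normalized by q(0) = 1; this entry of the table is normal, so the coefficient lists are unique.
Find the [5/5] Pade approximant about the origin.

Taylor coefficients needed (read off): a_0 = -20/11, a_1 = 6/11, a_2 = 3/22, a_3 = 1/22, a_4 = 3/176, a_5 = 3/440, a_6 = 1/352, a_7 = 3/2464, a_8 = 3/5632, a_9 = 1/4224, a_10 = 3/28160.
Write the denominator as Q(κ) = 1 + q1*κ + q2*κ^2 + q3*κ^3 + q4*κ^4 + q5*κ^5. Requiring Q*f - P = O(κ^11) with deg P <= 5 kills the coefficients of κ^6..κ^10 in Q*f:
  κ^6: a_6 + q1*a_5 + q2*a_4 + q3*a_3 + q4*a_2 + q5*a_1 = 0, i.e. 1/352 + (3/440)*q1 + (3/176)*q2 + (1/22)*q3 + (3/22)*q4 + (6/11)*q5 = 0.
  κ^7: a_7 + q1*a_6 + q2*a_5 + q3*a_4 + q4*a_3 + q5*a_2 = 0, i.e. 3/2464 + (1/352)*q1 + (3/440)*q2 + (3/176)*q3 + (1/22)*q4 + (3/22)*q5 = 0.
  κ^8: a_8 + q1*a_7 + q2*a_6 + q3*a_5 + q4*a_4 + q5*a_3 = 0, i.e. 3/5632 + (3/2464)*q1 + (1/352)*q2 + (3/440)*q3 + (3/176)*q4 + (1/22)*q5 = 0.
  κ^9: a_9 + q1*a_8 + q2*a_7 + q3*a_6 + q4*a_5 + q5*a_4 = 0, i.e. 1/4224 + (3/5632)*q1 + (3/2464)*q2 + (1/352)*q3 + (3/440)*q4 + (3/176)*q5 = 0.
  κ^10: a_10 + q1*a_9 + q2*a_8 + q3*a_7 + q4*a_6 + q5*a_5 = 0, i.e. 3/28160 + (1/4224)*q1 + (3/5632)*q2 + (3/2464)*q3 + (1/352)*q4 + (3/440)*q5 = 0.
Solving this linear system: q1 = -5/4, q2 = 5/9, q3 = -5/48, q4 = 5/672, q5 = -1/8064.
The numerator is Q*f truncated at degree 5: P0 = a_0 = -20/11; P1 = a_1 + q1*a_0 = 31/11; P2 = a_2 + q1*a_1 + q2*a_0 = -14/9; P3 = a_3 + q1*a_2 + q2*a_1 + q3*a_0 = 97/264; P4 = a_4 + q1*a_3 + q2*a_2 + q3*a_1 + q4*a_0 = -127/3696; P5 = a_5 + q1*a_4 + q2*a_3 + q3*a_2 + q4*a_1 + q5*a_0 = 17/20160.

The Pade approximant has numerator coefficients [-20/11, 31/11, -14/9, 97/264, -127/3696, 17/20160]; denominator coefficients [1, -5/4, 5/9, -5/48, 5/672, -1/8064].
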